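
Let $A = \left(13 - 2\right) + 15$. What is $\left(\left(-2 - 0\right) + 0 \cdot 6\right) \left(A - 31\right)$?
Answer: $10$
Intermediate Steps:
$A = 26$ ($A = 11 + 15 = 26$)
$\left(\left(-2 - 0\right) + 0 \cdot 6\right) \left(A - 31\right) = \left(\left(-2 - 0\right) + 0 \cdot 6\right) \left(26 - 31\right) = \left(\left(-2 + 0\right) + 0\right) \left(-5\right) = \left(-2 + 0\right) \left(-5\right) = \left(-2\right) \left(-5\right) = 10$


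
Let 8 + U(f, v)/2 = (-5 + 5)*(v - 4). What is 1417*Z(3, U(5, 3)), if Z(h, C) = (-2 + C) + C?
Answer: -48178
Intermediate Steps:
U(f, v) = -16 (U(f, v) = -16 + 2*((-5 + 5)*(v - 4)) = -16 + 2*(0*(-4 + v)) = -16 + 2*0 = -16 + 0 = -16)
Z(h, C) = -2 + 2*C
1417*Z(3, U(5, 3)) = 1417*(-2 + 2*(-16)) = 1417*(-2 - 32) = 1417*(-34) = -48178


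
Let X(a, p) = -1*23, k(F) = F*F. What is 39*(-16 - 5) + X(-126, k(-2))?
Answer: -842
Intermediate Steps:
k(F) = F²
X(a, p) = -23
39*(-16 - 5) + X(-126, k(-2)) = 39*(-16 - 5) - 23 = 39*(-21) - 23 = -819 - 23 = -842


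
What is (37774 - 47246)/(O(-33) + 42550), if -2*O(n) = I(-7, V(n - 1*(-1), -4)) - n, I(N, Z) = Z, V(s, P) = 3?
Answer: -2368/10633 ≈ -0.22270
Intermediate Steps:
O(n) = -3/2 + n/2 (O(n) = -(3 - n)/2 = -3/2 + n/2)
(37774 - 47246)/(O(-33) + 42550) = (37774 - 47246)/((-3/2 + (1/2)*(-33)) + 42550) = -9472/((-3/2 - 33/2) + 42550) = -9472/(-18 + 42550) = -9472/42532 = -9472*1/42532 = -2368/10633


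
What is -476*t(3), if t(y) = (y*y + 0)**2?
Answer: -38556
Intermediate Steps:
t(y) = y**4 (t(y) = (y**2 + 0)**2 = (y**2)**2 = y**4)
-476*t(3) = -476*3**4 = -476*81 = -38556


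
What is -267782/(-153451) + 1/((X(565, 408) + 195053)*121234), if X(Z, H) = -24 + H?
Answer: 6344722074479207/3635808034249358 ≈ 1.7451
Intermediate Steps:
-267782/(-153451) + 1/((X(565, 408) + 195053)*121234) = -267782/(-153451) + 1/(((-24 + 408) + 195053)*121234) = -267782*(-1/153451) + (1/121234)/(384 + 195053) = 267782/153451 + (1/121234)/195437 = 267782/153451 + (1/195437)*(1/121234) = 267782/153451 + 1/23693609258 = 6344722074479207/3635808034249358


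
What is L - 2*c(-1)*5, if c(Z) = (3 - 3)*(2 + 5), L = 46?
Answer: 46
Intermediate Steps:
c(Z) = 0 (c(Z) = 0*7 = 0)
L - 2*c(-1)*5 = 46 - 0*5 = 46 - 2*0 = 46 + 0 = 46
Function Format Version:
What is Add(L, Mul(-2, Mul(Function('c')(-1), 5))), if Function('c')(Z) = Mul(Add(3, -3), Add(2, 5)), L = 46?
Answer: 46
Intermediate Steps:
Function('c')(Z) = 0 (Function('c')(Z) = Mul(0, 7) = 0)
Add(L, Mul(-2, Mul(Function('c')(-1), 5))) = Add(46, Mul(-2, Mul(0, 5))) = Add(46, Mul(-2, 0)) = Add(46, 0) = 46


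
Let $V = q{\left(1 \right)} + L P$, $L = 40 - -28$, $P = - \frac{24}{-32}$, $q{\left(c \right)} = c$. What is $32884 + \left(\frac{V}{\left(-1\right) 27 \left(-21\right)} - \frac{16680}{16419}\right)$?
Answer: $\frac{102042464920}{3103191} \approx 32883.0$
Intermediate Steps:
$P = \frac{3}{4}$ ($P = \left(-24\right) \left(- \frac{1}{32}\right) = \frac{3}{4} \approx 0.75$)
$L = 68$ ($L = 40 + 28 = 68$)
$V = 52$ ($V = 1 + 68 \cdot \frac{3}{4} = 1 + 51 = 52$)
$32884 + \left(\frac{V}{\left(-1\right) 27 \left(-21\right)} - \frac{16680}{16419}\right) = 32884 + \left(\frac{52}{\left(-1\right) 27 \left(-21\right)} - \frac{16680}{16419}\right) = 32884 + \left(\frac{52}{\left(-27\right) \left(-21\right)} - \frac{5560}{5473}\right) = 32884 - \left(\frac{5560}{5473} - \frac{52}{567}\right) = 32884 + \left(52 \cdot \frac{1}{567} - \frac{5560}{5473}\right) = 32884 + \left(\frac{52}{567} - \frac{5560}{5473}\right) = 32884 - \frac{2867924}{3103191} = \frac{102042464920}{3103191}$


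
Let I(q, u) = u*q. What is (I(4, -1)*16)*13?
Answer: -832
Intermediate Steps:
I(q, u) = q*u
(I(4, -1)*16)*13 = ((4*(-1))*16)*13 = -4*16*13 = -64*13 = -832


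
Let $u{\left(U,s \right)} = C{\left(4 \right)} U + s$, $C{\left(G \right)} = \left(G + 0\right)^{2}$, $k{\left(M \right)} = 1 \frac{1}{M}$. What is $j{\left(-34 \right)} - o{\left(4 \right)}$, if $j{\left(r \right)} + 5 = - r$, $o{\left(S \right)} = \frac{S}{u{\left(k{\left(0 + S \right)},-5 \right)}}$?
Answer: $33$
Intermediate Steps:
$k{\left(M \right)} = \frac{1}{M}$
$C{\left(G \right)} = G^{2}$
$u{\left(U,s \right)} = s + 16 U$ ($u{\left(U,s \right)} = 4^{2} U + s = 16 U + s = s + 16 U$)
$o{\left(S \right)} = \frac{S}{-5 + \frac{16}{S}}$ ($o{\left(S \right)} = \frac{S}{-5 + \frac{16}{0 + S}} = \frac{S}{-5 + \frac{16}{S}}$)
$j{\left(r \right)} = -5 - r$
$j{\left(-34 \right)} - o{\left(4 \right)} = \left(-5 - -34\right) - - \frac{4^{2}}{-16 + 5 \cdot 4} = \left(-5 + 34\right) - \left(-1\right) 16 \frac{1}{-16 + 20} = 29 - \left(-1\right) 16 \cdot \frac{1}{4} = 29 - -4 = 29 + 4 = 33$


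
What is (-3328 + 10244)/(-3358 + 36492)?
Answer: 3458/16567 ≈ 0.20873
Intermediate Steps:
(-3328 + 10244)/(-3358 + 36492) = 6916/33134 = 6916*(1/33134) = 3458/16567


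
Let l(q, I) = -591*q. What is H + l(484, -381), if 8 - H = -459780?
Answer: 173744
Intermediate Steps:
H = 459788 (H = 8 - 1*(-459780) = 8 + 459780 = 459788)
H + l(484, -381) = 459788 - 591*484 = 459788 - 286044 = 173744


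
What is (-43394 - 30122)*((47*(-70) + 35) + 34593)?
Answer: -2303844408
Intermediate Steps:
(-43394 - 30122)*((47*(-70) + 35) + 34593) = -73516*((-3290 + 35) + 34593) = -73516*(-3255 + 34593) = -73516*31338 = -2303844408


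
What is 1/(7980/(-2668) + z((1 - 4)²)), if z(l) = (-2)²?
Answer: 667/673 ≈ 0.99109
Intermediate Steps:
z(l) = 4
1/(7980/(-2668) + z((1 - 4)²)) = 1/(7980/(-2668) + 4) = 1/(7980*(-1/2668) + 4) = 1/(-1995/667 + 4) = 1/(673/667) = 667/673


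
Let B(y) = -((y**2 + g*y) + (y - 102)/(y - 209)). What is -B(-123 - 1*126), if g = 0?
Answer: 28396809/458 ≈ 62002.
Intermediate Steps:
B(y) = -y**2 - (-102 + y)/(-209 + y) (B(y) = -((y**2 + 0*y) + (y - 102)/(y - 209)) = -((y**2 + 0) + (-102 + y)/(-209 + y)) = -(y**2 + (-102 + y)/(-209 + y)) = -y**2 - (-102 + y)/(-209 + y))
-B(-123 - 1*126) = -(102 - (-123 - 1*126) - (-123 - 1*126)**3 + 209*(-123 - 1*126)**2)/(-209 + (-123 - 1*126)) = -(102 - (-123 - 126) - (-123 - 126)**3 + 209*(-123 - 126)**2)/(-209 + (-123 - 126)) = -(102 - 1*(-249) - 1*(-249)**3 + 209*(-249)**2)/(-209 - 249) = -(102 + 249 - 1*(-15438249) + 209*62001)/(-458) = -(-1)*(102 + 249 + 15438249 + 12958209)/458 = -(-1)*28396809/458 = -1*(-28396809/458) = 28396809/458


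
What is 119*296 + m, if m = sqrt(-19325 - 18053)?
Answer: 35224 + I*sqrt(37378) ≈ 35224.0 + 193.33*I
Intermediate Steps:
m = I*sqrt(37378) (m = sqrt(-37378) = I*sqrt(37378) ≈ 193.33*I)
119*296 + m = 119*296 + I*sqrt(37378) = 35224 + I*sqrt(37378)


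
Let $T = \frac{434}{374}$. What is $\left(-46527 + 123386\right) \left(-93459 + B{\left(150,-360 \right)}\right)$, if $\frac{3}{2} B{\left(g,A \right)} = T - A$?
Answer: $- \frac{4019374070075}{561} \approx -7.1647 \cdot 10^{9}$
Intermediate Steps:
$T = \frac{217}{187}$ ($T = 434 \cdot \frac{1}{374} = \frac{217}{187} \approx 1.1604$)
$B{\left(g,A \right)} = \frac{434}{561} - \frac{2 A}{3}$ ($B{\left(g,A \right)} = \frac{2 \left(\frac{217}{187} - A\right)}{3} = \frac{434}{561} - \frac{2 A}{3}$)
$\left(-46527 + 123386\right) \left(-93459 + B{\left(150,-360 \right)}\right) = \left(-46527 + 123386\right) \left(-93459 + \left(\frac{434}{561} - -240\right)\right) = 76859 \left(-93459 + \left(\frac{434}{561} + 240\right)\right) = 76859 \left(-93459 + \frac{135074}{561}\right) = 76859 \left(- \frac{52295425}{561}\right) = - \frac{4019374070075}{561}$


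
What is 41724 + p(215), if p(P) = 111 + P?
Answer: 42050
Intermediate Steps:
41724 + p(215) = 41724 + (111 + 215) = 41724 + 326 = 42050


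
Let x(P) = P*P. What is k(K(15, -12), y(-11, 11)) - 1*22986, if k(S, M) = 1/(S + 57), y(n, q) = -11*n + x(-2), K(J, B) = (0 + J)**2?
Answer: -6482051/282 ≈ -22986.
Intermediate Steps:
x(P) = P**2
K(J, B) = J**2
y(n, q) = 4 - 11*n (y(n, q) = -11*n + (-2)**2 = -11*n + 4 = 4 - 11*n)
k(S, M) = 1/(57 + S)
k(K(15, -12), y(-11, 11)) - 1*22986 = 1/(57 + 15**2) - 1*22986 = 1/(57 + 225) - 22986 = 1/282 - 22986 = -6482051/282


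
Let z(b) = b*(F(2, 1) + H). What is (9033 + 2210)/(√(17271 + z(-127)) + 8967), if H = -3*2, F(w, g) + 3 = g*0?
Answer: 33605327/26796225 - 11243*√2046/26796225 ≈ 1.2351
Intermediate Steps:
F(w, g) = -3 (F(w, g) = -3 + g*0 = -3 + 0 = -3)
H = -6
z(b) = -9*b (z(b) = b*(-3 - 6) = b*(-9) = -9*b)
(9033 + 2210)/(√(17271 + z(-127)) + 8967) = (9033 + 2210)/(√(17271 - 9*(-127)) + 8967) = 11243/(√(17271 + 1143) + 8967) = 11243/(√18414 + 8967) = 11243/(3*√2046 + 8967) = 11243/(8967 + 3*√2046)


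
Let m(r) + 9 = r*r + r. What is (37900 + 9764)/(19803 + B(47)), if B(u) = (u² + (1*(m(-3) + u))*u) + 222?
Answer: 23832/12151 ≈ 1.9613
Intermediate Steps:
m(r) = -9 + r + r² (m(r) = -9 + (r*r + r) = -9 + (r² + r) = -9 + (r + r²) = -9 + r + r²)
B(u) = 222 + u² + u*(-3 + u) (B(u) = (u² + (1*((-9 - 3 + (-3)²) + u))*u) + 222 = (u² + (1*((-9 - 3 + 9) + u))*u) + 222 = (u² + (1*(-3 + u))*u) + 222 = (u² + (-3 + u)*u) + 222 = (u² + u*(-3 + u)) + 222 = 222 + u² + u*(-3 + u))
(37900 + 9764)/(19803 + B(47)) = (37900 + 9764)/(19803 + (222 - 3*47 + 2*47²)) = 47664/(19803 + (222 - 141 + 2*2209)) = 47664/(19803 + (222 - 141 + 4418)) = 47664/(19803 + 4499) = 47664/24302 = 47664*(1/24302) = 23832/12151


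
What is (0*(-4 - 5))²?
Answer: 0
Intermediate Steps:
(0*(-4 - 5))² = (0*(-9))² = 0² = 0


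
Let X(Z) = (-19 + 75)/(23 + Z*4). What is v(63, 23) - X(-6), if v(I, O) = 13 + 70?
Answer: 139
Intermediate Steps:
X(Z) = 56/(23 + 4*Z)
v(I, O) = 83
v(63, 23) - X(-6) = 83 - 56/(23 + 4*(-6)) = 83 - 56/(23 - 24) = 83 - 56/(-1) = 83 - 56*(-1) = 83 - 1*(-56) = 83 + 56 = 139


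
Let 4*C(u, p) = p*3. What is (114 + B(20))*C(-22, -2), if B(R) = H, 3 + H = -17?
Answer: -141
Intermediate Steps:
C(u, p) = 3*p/4 (C(u, p) = (p*3)/4 = (3*p)/4 = 3*p/4)
H = -20 (H = -3 - 17 = -20)
B(R) = -20
(114 + B(20))*C(-22, -2) = (114 - 20)*((¾)*(-2)) = 94*(-3/2) = -141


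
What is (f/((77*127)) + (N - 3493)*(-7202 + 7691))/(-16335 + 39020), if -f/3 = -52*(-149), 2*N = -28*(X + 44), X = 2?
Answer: -19782871791/221836615 ≈ -89.178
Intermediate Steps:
N = -644 (N = (-28*(2 + 44))/2 = (-28*46)/2 = (1/2)*(-1288) = -644)
f = -23244 (f = -(-156)*(-149) = -3*7748 = -23244)
(f/((77*127)) + (N - 3493)*(-7202 + 7691))/(-16335 + 39020) = (-23244/(77*127) + (-644 - 3493)*(-7202 + 7691))/(-16335 + 39020) = (-23244/9779 - 4137*489)/22685 = (-23244*1/9779 - 2022993)*(1/22685) = (-23244/9779 - 2022993)*(1/22685) = -19782871791/9779*1/22685 = -19782871791/221836615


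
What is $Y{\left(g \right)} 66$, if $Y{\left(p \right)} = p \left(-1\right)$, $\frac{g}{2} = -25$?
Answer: $3300$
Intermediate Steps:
$g = -50$ ($g = 2 \left(-25\right) = -50$)
$Y{\left(p \right)} = - p$
$Y{\left(g \right)} 66 = \left(-1\right) \left(-50\right) 66 = 50 \cdot 66 = 3300$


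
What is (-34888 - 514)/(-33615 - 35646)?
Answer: 35402/69261 ≈ 0.51114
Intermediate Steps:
(-34888 - 514)/(-33615 - 35646) = -35402/(-69261) = -35402*(-1/69261) = 35402/69261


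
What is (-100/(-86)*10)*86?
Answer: 1000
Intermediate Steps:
(-100/(-86)*10)*86 = (-100*(-1/86)*10)*86 = ((50/43)*10)*86 = (500/43)*86 = 1000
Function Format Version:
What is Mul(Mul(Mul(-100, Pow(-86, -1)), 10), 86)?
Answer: 1000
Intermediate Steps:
Mul(Mul(Mul(-100, Pow(-86, -1)), 10), 86) = Mul(Mul(Mul(-100, Rational(-1, 86)), 10), 86) = Mul(Mul(Rational(50, 43), 10), 86) = Mul(Rational(500, 43), 86) = 1000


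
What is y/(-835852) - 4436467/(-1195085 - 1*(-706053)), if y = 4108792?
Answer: 424724761385/102189593816 ≈ 4.1562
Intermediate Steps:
y/(-835852) - 4436467/(-1195085 - 1*(-706053)) = 4108792/(-835852) - 4436467/(-1195085 - 1*(-706053)) = 4108792*(-1/835852) - 4436467/(-1195085 + 706053) = -1027198/208963 - 4436467/(-489032) = -1027198/208963 - 4436467*(-1/489032) = -1027198/208963 + 4436467/489032 = 424724761385/102189593816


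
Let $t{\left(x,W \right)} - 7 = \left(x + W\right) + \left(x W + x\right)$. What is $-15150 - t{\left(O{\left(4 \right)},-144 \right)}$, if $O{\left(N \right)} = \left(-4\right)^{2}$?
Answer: $-12741$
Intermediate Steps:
$O{\left(N \right)} = 16$
$t{\left(x,W \right)} = 7 + W + 2 x + W x$ ($t{\left(x,W \right)} = 7 + \left(\left(x + W\right) + \left(x W + x\right)\right) = 7 + \left(\left(W + x\right) + \left(W x + x\right)\right) = 7 + \left(\left(W + x\right) + \left(x + W x\right)\right) = 7 + \left(W + 2 x + W x\right) = 7 + W + 2 x + W x$)
$-15150 - t{\left(O{\left(4 \right)},-144 \right)} = -15150 - \left(7 - 144 + 2 \cdot 16 - 2304\right) = -15150 - \left(7 - 144 + 32 - 2304\right) = -15150 - -2409 = -15150 + 2409 = -12741$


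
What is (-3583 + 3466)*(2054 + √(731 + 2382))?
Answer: -240318 - 117*√3113 ≈ -2.4685e+5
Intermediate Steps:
(-3583 + 3466)*(2054 + √(731 + 2382)) = -117*(2054 + √3113) = -240318 - 117*√3113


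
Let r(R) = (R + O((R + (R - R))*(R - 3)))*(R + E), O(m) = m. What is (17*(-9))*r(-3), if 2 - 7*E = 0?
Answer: 43605/7 ≈ 6229.3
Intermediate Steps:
E = 2/7 (E = 2/7 - ⅐*0 = 2/7 + 0 = 2/7 ≈ 0.28571)
r(R) = (2/7 + R)*(R + R*(-3 + R)) (r(R) = (R + (R + (R - R))*(R - 3))*(R + 2/7) = (R + (R + 0)*(-3 + R))*(2/7 + R) = (R + R*(-3 + R))*(2/7 + R) = (2/7 + R)*(R + R*(-3 + R)))
(17*(-9))*r(-3) = (17*(-9))*((⅐)*(-3)*(-4 - 12*(-3) + 7*(-3)²)) = -153*(-3)*(-4 + 36 + 7*9)/7 = -153*(-3)*(-4 + 36 + 63)/7 = -153*(-3)*95/7 = -153*(-285/7) = 43605/7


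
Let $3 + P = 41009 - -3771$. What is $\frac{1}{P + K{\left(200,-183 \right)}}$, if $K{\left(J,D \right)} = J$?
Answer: $\frac{1}{44977} \approx 2.2234 \cdot 10^{-5}$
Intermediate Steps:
$P = 44777$ ($P = -3 + \left(41009 - -3771\right) = -3 + \left(41009 + 3771\right) = -3 + 44780 = 44777$)
$\frac{1}{P + K{\left(200,-183 \right)}} = \frac{1}{44777 + 200} = \frac{1}{44977}$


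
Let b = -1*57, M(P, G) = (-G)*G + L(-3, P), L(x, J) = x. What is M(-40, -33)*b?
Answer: 62244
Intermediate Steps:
M(P, G) = -3 - G**2 (M(P, G) = (-G)*G - 3 = -G**2 - 3 = -3 - G**2)
b = -57
M(-40, -33)*b = (-3 - 1*(-33)**2)*(-57) = (-3 - 1*1089)*(-57) = (-3 - 1089)*(-57) = -1092*(-57) = 62244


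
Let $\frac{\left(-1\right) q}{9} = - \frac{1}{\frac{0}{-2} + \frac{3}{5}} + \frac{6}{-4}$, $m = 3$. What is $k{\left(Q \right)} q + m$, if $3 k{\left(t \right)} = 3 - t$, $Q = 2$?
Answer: $\frac{25}{2} \approx 12.5$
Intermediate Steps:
$k{\left(t \right)} = 1 - \frac{t}{3}$ ($k{\left(t \right)} = \frac{3 - t}{3} = 1 - \frac{t}{3}$)
$q = \frac{57}{2}$ ($q = - 9 \left(- \frac{1}{\frac{0}{-2} + \frac{3}{5}} + \frac{6}{-4}\right) = - 9 \left(- \frac{1}{0 \left(- \frac{1}{2}\right) + 3 \cdot \frac{1}{5}} + 6 \left(- \frac{1}{4}\right)\right) = - 9 \left(- \frac{1}{0 + \frac{3}{5}} - \frac{3}{2}\right) = - 9 \left(- \frac{1}{\frac{3}{5}} - \frac{3}{2}\right) = - 9 \left(\left(-1\right) \frac{5}{3} - \frac{3}{2}\right) = - 9 \left(- \frac{5}{3} - \frac{3}{2}\right) = \left(-9\right) \left(- \frac{19}{6}\right) = \frac{57}{2} \approx 28.5$)
$k{\left(Q \right)} q + m = \left(1 - \frac{2}{3}\right) \frac{57}{2} + 3 = \frac{1}{3} \cdot \frac{57}{2} + 3 = \frac{19}{2} + 3 = \frac{25}{2}$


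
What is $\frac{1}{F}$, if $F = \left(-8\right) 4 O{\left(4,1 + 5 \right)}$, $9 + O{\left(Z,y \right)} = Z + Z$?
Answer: $\frac{1}{32} \approx 0.03125$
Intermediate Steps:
$O{\left(Z,y \right)} = -9 + 2 Z$ ($O{\left(Z,y \right)} = -9 + \left(Z + Z\right) = -9 + 2 Z$)
$F = 32$ ($F = \left(-8\right) 4 \left(-9 + 2 \cdot 4\right) = - 32 \left(-9 + 8\right) = \left(-32\right) \left(-1\right) = 32$)
$\frac{1}{F} = \frac{1}{32}$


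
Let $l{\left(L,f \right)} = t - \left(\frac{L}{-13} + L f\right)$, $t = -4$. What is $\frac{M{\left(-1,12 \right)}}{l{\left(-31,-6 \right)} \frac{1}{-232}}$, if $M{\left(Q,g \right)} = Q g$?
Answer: $- \frac{36192}{2501} \approx -14.471$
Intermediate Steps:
$l{\left(L,f \right)} = -4 + \frac{L}{13} - L f$ ($l{\left(L,f \right)} = -4 - \left(\frac{L}{-13} + L f\right) = -4 - \left(- \frac{L}{13} + L f\right) = -4 + \frac{L}{13} - L f$)
$\frac{M{\left(-1,12 \right)}}{l{\left(-31,-6 \right)} \frac{1}{-232}} = \frac{\left(-1\right) 12}{\left(-4 + \frac{1}{13} \left(-31\right) - \left(-31\right) \left(-6\right)\right) \frac{1}{-232}} = - \frac{12}{\left(-4 - \frac{31}{13} - 186\right) \left(- \frac{1}{232}\right)} = - \frac{12}{\left(- \frac{2501}{13}\right) \left(- \frac{1}{232}\right)} = - \frac{12}{\frac{2501}{3016}} = \left(-12\right) \frac{3016}{2501} = - \frac{36192}{2501}$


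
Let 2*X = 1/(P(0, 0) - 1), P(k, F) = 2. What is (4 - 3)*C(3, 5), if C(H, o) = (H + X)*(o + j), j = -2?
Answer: 21/2 ≈ 10.500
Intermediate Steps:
X = ½ (X = 1/(2*(2 - 1)) = (½)/1 = (½)*1 = ½ ≈ 0.50000)
C(H, o) = (½ + H)*(-2 + o) (C(H, o) = (H + ½)*(o - 2) = (½ + H)*(-2 + o))
(4 - 3)*C(3, 5) = (4 - 3)*(-1 + (½)*5 - 2*3 + 3*5) = 1*(-1 + 5/2 - 6 + 15) = 1*(21/2) = 21/2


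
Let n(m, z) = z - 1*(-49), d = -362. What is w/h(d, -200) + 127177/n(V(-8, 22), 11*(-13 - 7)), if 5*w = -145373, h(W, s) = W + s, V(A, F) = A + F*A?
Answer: -332508587/480510 ≈ -691.99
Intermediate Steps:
V(A, F) = A + A*F
n(m, z) = 49 + z (n(m, z) = z + 49 = 49 + z)
w = -145373/5 (w = (⅕)*(-145373) = -145373/5 ≈ -29075.)
w/h(d, -200) + 127177/n(V(-8, 22), 11*(-13 - 7)) = -145373/(5*(-362 - 200)) + 127177/(49 + 11*(-13 - 7)) = -145373/5/(-562) + 127177/(49 + 11*(-20)) = -145373/5*(-1/562) + 127177/(49 - 220) = 145373/2810 + 127177/(-171) = 145373/2810 + 127177*(-1/171) = 145373/2810 - 127177/171 = -332508587/480510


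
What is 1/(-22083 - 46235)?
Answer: -1/68318 ≈ -1.4637e-5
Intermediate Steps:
1/(-22083 - 46235) = 1/(-68318) = -1/68318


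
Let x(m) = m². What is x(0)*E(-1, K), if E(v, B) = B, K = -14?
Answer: 0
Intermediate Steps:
x(0)*E(-1, K) = 0²*(-14) = 0*(-14) = 0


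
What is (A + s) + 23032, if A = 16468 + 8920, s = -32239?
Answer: 16181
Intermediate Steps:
A = 25388
(A + s) + 23032 = (25388 - 32239) + 23032 = -6851 + 23032 = 16181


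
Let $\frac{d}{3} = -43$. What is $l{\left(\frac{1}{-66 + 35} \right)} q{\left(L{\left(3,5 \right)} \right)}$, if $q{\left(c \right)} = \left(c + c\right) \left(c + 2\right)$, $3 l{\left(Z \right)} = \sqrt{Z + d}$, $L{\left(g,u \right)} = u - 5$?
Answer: $0$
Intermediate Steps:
$L{\left(g,u \right)} = -5 + u$ ($L{\left(g,u \right)} = u - 5 = -5 + u$)
$d = -129$ ($d = 3 \left(-43\right) = -129$)
$l{\left(Z \right)} = \frac{\sqrt{-129 + Z}}{3}$ ($l{\left(Z \right)} = \frac{\sqrt{Z - 129}}{3} = \frac{\sqrt{-129 + Z}}{3}$)
$q{\left(c \right)} = 2 c \left(2 + c\right)$
$l{\left(\frac{1}{-66 + 35} \right)} q{\left(L{\left(3,5 \right)} \right)} = \frac{\sqrt{-129 + \frac{1}{-66 + 35}}}{3} \cdot 2 \left(-5 + 5\right) \left(2 + \left(-5 + 5\right)\right) = \frac{\sqrt{-129 + \frac{1}{-31}}}{3} \cdot 2 \cdot 0 \left(2 + 0\right) = \frac{\sqrt{-129 - \frac{1}{31}}}{3} \cdot 2 \cdot 0 \cdot 2 = \frac{\sqrt{- \frac{4000}{31}}}{3} \cdot 0 = \frac{\frac{20}{31} i \sqrt{310}}{3} \cdot 0 = \frac{20 i \sqrt{310}}{93} \cdot 0 = 0$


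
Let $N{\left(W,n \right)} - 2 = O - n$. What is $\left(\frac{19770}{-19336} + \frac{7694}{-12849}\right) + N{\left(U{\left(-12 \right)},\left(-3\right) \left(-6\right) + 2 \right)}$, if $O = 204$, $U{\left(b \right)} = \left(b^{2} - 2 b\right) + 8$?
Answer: $\frac{22904290595}{124224132} \approx 184.38$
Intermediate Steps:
$U{\left(b \right)} = 8 + b^{2} - 2 b$
$N{\left(W,n \right)} = 206 - n$ ($N{\left(W,n \right)} = 2 - \left(-204 + n\right) = 206 - n$)
$\left(\frac{19770}{-19336} + \frac{7694}{-12849}\right) + N{\left(U{\left(-12 \right)},\left(-3\right) \left(-6\right) + 2 \right)} = \left(\frac{19770}{-19336} + \frac{7694}{-12849}\right) + \left(206 - \left(\left(-3\right) \left(-6\right) + 2\right)\right) = \left(19770 \left(- \frac{1}{19336}\right) + 7694 \left(- \frac{1}{12849}\right)\right) + \left(206 - \left(18 + 2\right)\right) = \left(- \frac{9885}{9668} - \frac{7694}{12849}\right) + \left(206 - 20\right) = - \frac{201397957}{124224132} + \left(206 - 20\right) = - \frac{201397957}{124224132} + 186 = \frac{22904290595}{124224132}$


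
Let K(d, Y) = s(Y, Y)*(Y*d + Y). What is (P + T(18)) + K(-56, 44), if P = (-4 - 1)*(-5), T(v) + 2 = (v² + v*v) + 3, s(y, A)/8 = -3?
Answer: 58754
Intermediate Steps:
s(y, A) = -24 (s(y, A) = 8*(-3) = -24)
T(v) = 1 + 2*v² (T(v) = -2 + ((v² + v*v) + 3) = -2 + ((v² + v²) + 3) = -2 + (2*v² + 3) = -2 + (3 + 2*v²) = 1 + 2*v²)
K(d, Y) = -24*Y - 24*Y*d (K(d, Y) = -24*(Y*d + Y) = -24*(Y + Y*d) = -24*Y - 24*Y*d)
P = 25 (P = -5*(-5) = 25)
(P + T(18)) + K(-56, 44) = (25 + (1 + 2*18²)) - 24*44*(1 - 56) = (25 + (1 + 2*324)) - 24*44*(-55) = (25 + (1 + 648)) + 58080 = (25 + 649) + 58080 = 674 + 58080 = 58754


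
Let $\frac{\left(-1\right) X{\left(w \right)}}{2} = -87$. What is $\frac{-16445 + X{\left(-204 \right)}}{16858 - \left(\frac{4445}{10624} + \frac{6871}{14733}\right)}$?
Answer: $- \frac{2546792111232}{2638532856647} \approx -0.96523$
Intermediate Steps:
$X{\left(w \right)} = 174$ ($X{\left(w \right)} = \left(-2\right) \left(-87\right) = 174$)
$\frac{-16445 + X{\left(-204 \right)}}{16858 - \left(\frac{4445}{10624} + \frac{6871}{14733}\right)} = \frac{-16445 + 174}{16858 - \left(\frac{4445}{10624} + \frac{6871}{14733}\right)} = - \frac{16271}{16858 - \frac{138485689}{156523392}} = - \frac{16271}{\frac{2638532856647}{156523392}} = \left(-16271\right) \frac{156523392}{2638532856647} = - \frac{2546792111232}{2638532856647}$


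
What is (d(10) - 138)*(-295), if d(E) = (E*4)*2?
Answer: 17110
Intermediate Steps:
d(E) = 8*E (d(E) = (4*E)*2 = 8*E)
(d(10) - 138)*(-295) = (8*10 - 138)*(-295) = (80 - 138)*(-295) = -58*(-295) = 17110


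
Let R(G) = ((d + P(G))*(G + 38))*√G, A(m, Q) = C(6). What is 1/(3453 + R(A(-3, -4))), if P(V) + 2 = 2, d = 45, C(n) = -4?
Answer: 1151/7095603 - 340*I/2365201 ≈ 0.00016221 - 0.00014375*I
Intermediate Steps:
P(V) = 0 (P(V) = -2 + 2 = 0)
A(m, Q) = -4
R(G) = √G*(1710 + 45*G) (R(G) = ((45 + 0)*(G + 38))*√G = (45*(38 + G))*√G = (1710 + 45*G)*√G = √G*(1710 + 45*G))
1/(3453 + R(A(-3, -4))) = 1/(3453 + 45*√(-4)*(38 - 4)) = 1/(3453 + 45*(2*I)*34) = 1/(3453 + 3060*I) = (3453 - 3060*I)/21286809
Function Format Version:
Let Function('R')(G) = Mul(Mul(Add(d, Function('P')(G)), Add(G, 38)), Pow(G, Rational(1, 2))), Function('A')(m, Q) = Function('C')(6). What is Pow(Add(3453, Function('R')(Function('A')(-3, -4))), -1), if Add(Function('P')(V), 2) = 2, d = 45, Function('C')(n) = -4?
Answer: Add(Rational(1151, 7095603), Mul(Rational(-340, 2365201), I)) ≈ Add(0.00016221, Mul(-0.00014375, I))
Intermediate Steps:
Function('P')(V) = 0 (Function('P')(V) = Add(-2, 2) = 0)
Function('A')(m, Q) = -4
Function('R')(G) = Mul(Pow(G, Rational(1, 2)), Add(1710, Mul(45, G))) (Function('R')(G) = Mul(Mul(Add(45, 0), Add(G, 38)), Pow(G, Rational(1, 2))) = Mul(Mul(45, Add(38, G)), Pow(G, Rational(1, 2))) = Mul(Add(1710, Mul(45, G)), Pow(G, Rational(1, 2))) = Mul(Pow(G, Rational(1, 2)), Add(1710, Mul(45, G))))
Pow(Add(3453, Function('R')(Function('A')(-3, -4))), -1) = Pow(Add(3453, Mul(45, Pow(-4, Rational(1, 2)), Add(38, -4))), -1) = Pow(Add(3453, Mul(45, Mul(2, I), 34)), -1) = Pow(Add(3453, Mul(3060, I)), -1) = Mul(Rational(1, 21286809), Add(3453, Mul(-3060, I)))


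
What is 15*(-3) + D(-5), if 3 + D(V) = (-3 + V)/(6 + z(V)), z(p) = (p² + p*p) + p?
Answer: -2456/51 ≈ -48.157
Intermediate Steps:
z(p) = p + 2*p² (z(p) = (p² + p²) + p = 2*p² + p = p + 2*p²)
D(V) = -3 + (-3 + V)/(6 + V*(1 + 2*V))
15*(-3) + D(-5) = 15*(-3) + (-21 - 5 - 3*(-5)*(1 + 2*(-5)))/(6 - 5*(1 + 2*(-5))) = -45 + (-21 - 5 - 3*(-5)*(1 - 10))/(6 - 5*(1 - 10)) = -45 + (-21 - 5 - 3*(-5)*(-9))/(6 - 5*(-9)) = -45 + (-21 - 5 - 135)/(6 + 45) = -45 - 161/51 = -2456/51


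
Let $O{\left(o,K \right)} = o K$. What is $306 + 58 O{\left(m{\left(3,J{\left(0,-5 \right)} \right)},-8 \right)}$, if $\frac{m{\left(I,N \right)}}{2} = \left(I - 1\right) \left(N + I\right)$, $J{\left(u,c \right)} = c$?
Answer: $4018$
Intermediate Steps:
$m{\left(I,N \right)} = 2 \left(-1 + I\right) \left(I + N\right)$ ($m{\left(I,N \right)} = 2 \left(I - 1\right) \left(N + I\right) = 2 \left(-1 + I\right) \left(I + N\right)$)
$O{\left(o,K \right)} = K o$
$306 + 58 O{\left(m{\left(3,J{\left(0,-5 \right)} \right)},-8 \right)} = 306 + 58 \left(- 8 \left(\left(-2\right) 3 - -10 + 2 \cdot 3^{2} + 2 \cdot 3 \left(-5\right)\right)\right) = 306 + 58 \left(- 8 \left(-6 + 10 + 2 \cdot 9 - 30\right)\right) = 306 + 58 \left(- 8 \left(-6 + 10 + 18 - 30\right)\right) = 306 + 58 \left(\left(-8\right) \left(-8\right)\right) = 306 + 58 \cdot 64 = 306 + 3712 = 4018$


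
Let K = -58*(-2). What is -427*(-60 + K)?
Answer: -23912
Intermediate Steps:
K = 116
-427*(-60 + K) = -427*(-60 + 116) = -427*56 = -23912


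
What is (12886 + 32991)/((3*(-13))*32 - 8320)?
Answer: -3529/736 ≈ -4.7948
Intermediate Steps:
(12886 + 32991)/((3*(-13))*32 - 8320) = 45877/(-39*32 - 8320) = 45877/(-1248 - 8320) = 45877/(-9568) = 45877*(-1/9568) = -3529/736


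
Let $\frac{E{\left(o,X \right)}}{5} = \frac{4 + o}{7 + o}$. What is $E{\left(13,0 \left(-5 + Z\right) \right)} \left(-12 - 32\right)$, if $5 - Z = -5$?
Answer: $-187$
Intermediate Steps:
$Z = 10$ ($Z = 5 - -5 = 5 + 5 = 10$)
$E{\left(o,X \right)} = \frac{5 \left(4 + o\right)}{7 + o}$ ($E{\left(o,X \right)} = 5 \frac{4 + o}{7 + o} = \frac{5 \left(4 + o\right)}{7 + o}$)
$E{\left(13,0 \left(-5 + Z\right) \right)} \left(-12 - 32\right) = \frac{5 \left(4 + 13\right)}{7 + 13} \left(-12 - 32\right) = 5 \cdot \frac{1}{20} \cdot 17 \left(-44\right) = \frac{17}{4} \left(-44\right) = -187$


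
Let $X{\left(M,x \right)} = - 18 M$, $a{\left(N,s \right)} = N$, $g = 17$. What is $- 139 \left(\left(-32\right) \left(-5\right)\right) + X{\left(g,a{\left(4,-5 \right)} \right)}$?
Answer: $-22546$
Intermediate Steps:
$- 139 \left(\left(-32\right) \left(-5\right)\right) + X{\left(g,a{\left(4,-5 \right)} \right)} = - 139 \left(\left(-32\right) \left(-5\right)\right) - 306 = \left(-139\right) 160 - 306 = -22240 - 306 = -22546$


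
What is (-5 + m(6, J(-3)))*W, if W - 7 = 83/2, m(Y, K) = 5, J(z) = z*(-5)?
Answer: 0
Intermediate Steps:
J(z) = -5*z
W = 97/2 (W = 7 + 83/2 = 97/2 ≈ 48.500)
(-5 + m(6, J(-3)))*W = (-5 + 5)*(97/2) = 0*(97/2) = 0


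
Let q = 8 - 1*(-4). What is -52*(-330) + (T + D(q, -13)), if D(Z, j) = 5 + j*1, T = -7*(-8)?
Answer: 17208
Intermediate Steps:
T = 56
q = 12 (q = 8 + 4 = 12)
D(Z, j) = 5 + j
-52*(-330) + (T + D(q, -13)) = -52*(-330) + (56 + (5 - 13)) = 17160 + (56 - 8) = 17160 + 48 = 17208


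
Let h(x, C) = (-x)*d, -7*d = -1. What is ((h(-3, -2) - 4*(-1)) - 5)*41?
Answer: -164/7 ≈ -23.429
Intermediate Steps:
d = ⅐ (d = -⅐*(-1) = ⅐ ≈ 0.14286)
h(x, C) = -x/7 (h(x, C) = -x*(⅐) = -x/7)
((h(-3, -2) - 4*(-1)) - 5)*41 = ((-⅐*(-3) - 4*(-1)) - 5)*41 = ((3/7 + 4) - 5)*41 = (31/7 - 5)*41 = -4/7*41 = -164/7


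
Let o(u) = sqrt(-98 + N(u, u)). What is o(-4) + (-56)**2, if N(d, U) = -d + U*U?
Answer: 3136 + I*sqrt(78) ≈ 3136.0 + 8.8318*I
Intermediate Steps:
N(d, U) = U**2 - d (N(d, U) = -d + U**2 = U**2 - d)
o(u) = sqrt(-98 + u**2 - u) (o(u) = sqrt(-98 + (u**2 - u)) = sqrt(-98 + u**2 - u))
o(-4) + (-56)**2 = sqrt(-98 + (-4)**2 - 1*(-4)) + (-56)**2 = sqrt(-98 + 16 + 4) + 3136 = sqrt(-78) + 3136 = I*sqrt(78) + 3136 = 3136 + I*sqrt(78)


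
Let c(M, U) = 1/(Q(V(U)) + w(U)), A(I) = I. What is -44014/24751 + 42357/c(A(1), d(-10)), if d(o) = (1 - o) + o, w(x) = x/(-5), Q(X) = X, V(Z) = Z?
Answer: 4193292358/123755 ≈ 33884.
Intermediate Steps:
w(x) = -x/5 (w(x) = x*(-⅕) = -x/5)
d(o) = 1
c(M, U) = 5/(4*U) (c(M, U) = 1/(U - U/5) = 1/(4*U/5) = 5/(4*U))
-44014/24751 + 42357/c(A(1), d(-10)) = -44014/24751 + 42357/(((5/4)/1)) = -44014*1/24751 + 42357/(((5/4)*1)) = -44014/24751 + 42357/(5/4) = -44014/24751 + 42357*(⅘) = -44014/24751 + 169428/5 = 4193292358/123755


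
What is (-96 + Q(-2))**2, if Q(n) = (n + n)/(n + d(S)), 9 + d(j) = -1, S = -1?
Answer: 82369/9 ≈ 9152.1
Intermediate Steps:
d(j) = -10 (d(j) = -9 - 1 = -10)
Q(n) = 2*n/(-10 + n) (Q(n) = (n + n)/(n - 10) = (2*n)/(-10 + n) = 2*n/(-10 + n))
(-96 + Q(-2))**2 = (-96 + 2*(-2)/(-10 - 2))**2 = (-96 + 2*(-2)/(-12))**2 = (-96 + 2*(-2)*(-1/12))**2 = (-96 + 1/3)**2 = (-287/3)**2 = 82369/9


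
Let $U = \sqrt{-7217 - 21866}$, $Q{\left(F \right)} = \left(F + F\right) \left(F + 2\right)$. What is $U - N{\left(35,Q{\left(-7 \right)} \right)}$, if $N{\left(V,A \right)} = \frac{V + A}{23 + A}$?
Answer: $- \frac{35}{31} + i \sqrt{29083} \approx -1.129 + 170.54 i$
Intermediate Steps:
$Q{\left(F \right)} = 2 F \left(2 + F\right)$
$N{\left(V,A \right)} = \frac{A + V}{23 + A}$
$U = i \sqrt{29083}$ ($U = \sqrt{-29083} = i \sqrt{29083} \approx 170.54 i$)
$U - N{\left(35,Q{\left(-7 \right)} \right)} = i \sqrt{29083} - \frac{2 \left(-7\right) \left(2 - 7\right) + 35}{23 + 2 \left(-7\right) \left(2 - 7\right)} = i \sqrt{29083} - \frac{2 \left(-7\right) \left(-5\right) + 35}{23 + 2 \left(-7\right) \left(-5\right)} = i \sqrt{29083} - \frac{70 + 35}{23 + 70} = i \sqrt{29083} - \frac{1}{93} \cdot 105 = i \sqrt{29083} - \frac{35}{31} = - \frac{35}{31} + i \sqrt{29083}$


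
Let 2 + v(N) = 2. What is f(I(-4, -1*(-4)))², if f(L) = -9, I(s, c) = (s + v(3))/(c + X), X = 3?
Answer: 81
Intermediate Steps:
v(N) = 0 (v(N) = -2 + 2 = 0)
I(s, c) = s/(3 + c) (I(s, c) = (s + 0)/(c + 3) = s/(3 + c))
f(I(-4, -1*(-4)))² = (-9)² = 81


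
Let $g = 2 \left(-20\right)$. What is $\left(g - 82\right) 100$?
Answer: $-12200$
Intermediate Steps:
$g = -40$
$\left(g - 82\right) 100 = \left(-40 - 82\right) 100 = \left(-122\right) 100 = -12200$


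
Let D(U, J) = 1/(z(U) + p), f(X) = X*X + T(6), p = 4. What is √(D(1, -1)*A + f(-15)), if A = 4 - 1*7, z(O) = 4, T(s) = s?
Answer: 3*√410/4 ≈ 15.186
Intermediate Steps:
A = -3 (A = 4 - 7 = -3)
f(X) = 6 + X² (f(X) = X*X + 6 = X² + 6 = 6 + X²)
D(U, J) = ⅛ (D(U, J) = 1/(4 + 4) = 1/8 = ⅛)
√(D(1, -1)*A + f(-15)) = √((⅛)*(-3) + (6 + (-15)²)) = √(-3/8 + (6 + 225)) = √(-3/8 + 231) = √(1845/8) = 3*√410/4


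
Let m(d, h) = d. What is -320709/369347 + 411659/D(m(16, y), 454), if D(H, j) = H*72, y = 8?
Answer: 151675559905/425487744 ≈ 356.47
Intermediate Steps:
D(H, j) = 72*H
-320709/369347 + 411659/D(m(16, y), 454) = -320709/369347 + 411659/((72*16)) = -320709*1/369347 + 411659/1152 = -320709/369347 + 411659*(1/1152) = -320709/369347 + 411659/1152 = 151675559905/425487744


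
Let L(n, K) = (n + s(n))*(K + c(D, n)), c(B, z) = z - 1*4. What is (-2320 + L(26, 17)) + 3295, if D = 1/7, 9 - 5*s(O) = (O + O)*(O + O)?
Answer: -19032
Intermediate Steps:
s(O) = 9/5 - 4*O**2/5 (s(O) = 9/5 - (O + O)*(O + O)/5 = 9/5 - 2*O*2*O/5 = 9/5 - 4*O**2/5)
D = 1/7 ≈ 0.14286
c(B, z) = -4 + z (c(B, z) = z - 4 = -4 + z)
L(n, K) = (-4 + K + n)*(9/5 + n - 4*n**2/5) (L(n, K) = (n + (9/5 - 4*n**2/5))*(K + (-4 + n)) = (9/5 + n - 4*n**2/5)*(-4 + K + n) = (-4 + K + n)*(9/5 + n - 4*n**2/5))
(-2320 + L(26, 17)) + 3295 = (-2320 + (17*26 + 26*(-4 + 26) - 1/5*17*(-9 + 4*26**2) - (-9 + 4*26**2)*(-4 + 26)/5)) + 3295 = (-2320 + (442 + 26*22 - 1/5*17*(-9 + 4*676) - 1/5*(-9 + 4*676)*22)) + 3295 = (-2320 + (442 + 572 - 1/5*17*(-9 + 2704) - 1/5*(-9 + 2704)*22)) + 3295 = (-2320 + (442 + 572 - 1/5*17*2695 - 1/5*2695*22)) + 3295 = (-2320 + (442 + 572 - 9163 - 11858)) + 3295 = (-2320 - 20007) + 3295 = -22327 + 3295 = -19032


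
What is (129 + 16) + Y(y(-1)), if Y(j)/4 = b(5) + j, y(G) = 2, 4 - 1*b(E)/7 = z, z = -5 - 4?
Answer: 517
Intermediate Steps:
z = -9
b(E) = 91 (b(E) = 28 - 7*(-9) = 28 + 63 = 91)
Y(j) = 364 + 4*j (Y(j) = 4*(91 + j) = 364 + 4*j)
(129 + 16) + Y(y(-1)) = (129 + 16) + (364 + 4*2) = 145 + (364 + 8) = 145 + 372 = 517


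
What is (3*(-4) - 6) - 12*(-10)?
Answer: 102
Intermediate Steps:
(3*(-4) - 6) - 12*(-10) = (-12 - 6) + 120 = -18 + 120 = 102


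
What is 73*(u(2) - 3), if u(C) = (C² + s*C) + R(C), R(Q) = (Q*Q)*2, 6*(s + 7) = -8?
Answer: -1679/3 ≈ -559.67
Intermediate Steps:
s = -25/3 (s = -7 + (⅙)*(-8) = -7 - 4/3 = -25/3 ≈ -8.3333)
R(Q) = 2*Q² (R(Q) = Q²*2 = 2*Q²)
u(C) = 3*C² - 25*C/3 (u(C) = (C² - 25*C/3) + 2*C² = 3*C² - 25*C/3)
73*(u(2) - 3) = 73*((⅓)*2*(-25 + 9*2) - 3) = 73*((⅓)*2*(-25 + 18) - 3) = 73*((⅓)*2*(-7) - 3) = 73*(-14/3 - 3) = 73*(-23/3) = -1679/3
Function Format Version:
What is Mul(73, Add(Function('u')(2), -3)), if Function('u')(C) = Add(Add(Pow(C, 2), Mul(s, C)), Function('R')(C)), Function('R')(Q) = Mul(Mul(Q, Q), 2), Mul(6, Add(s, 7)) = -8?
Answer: Rational(-1679, 3) ≈ -559.67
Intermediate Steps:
s = Rational(-25, 3) (s = Add(-7, Mul(Rational(1, 6), -8)) = Add(-7, Rational(-4, 3)) = Rational(-25, 3) ≈ -8.3333)
Function('R')(Q) = Mul(2, Pow(Q, 2)) (Function('R')(Q) = Mul(Pow(Q, 2), 2) = Mul(2, Pow(Q, 2)))
Function('u')(C) = Add(Mul(3, Pow(C, 2)), Mul(Rational(-25, 3), C)) (Function('u')(C) = Add(Add(Pow(C, 2), Mul(Rational(-25, 3), C)), Mul(2, Pow(C, 2))) = Add(Mul(3, Pow(C, 2)), Mul(Rational(-25, 3), C)))
Mul(73, Add(Function('u')(2), -3)) = Mul(73, Add(Mul(Rational(1, 3), 2, Add(-25, Mul(9, 2))), -3)) = Mul(73, Add(Mul(Rational(1, 3), 2, Add(-25, 18)), -3)) = Mul(73, Add(Mul(Rational(1, 3), 2, -7), -3)) = Mul(73, Add(Rational(-14, 3), -3)) = Mul(73, Rational(-23, 3)) = Rational(-1679, 3)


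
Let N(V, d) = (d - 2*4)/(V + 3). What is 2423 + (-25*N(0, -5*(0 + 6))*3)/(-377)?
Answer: 912521/377 ≈ 2420.5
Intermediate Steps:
N(V, d) = (-8 + d)/(3 + V) (N(V, d) = (d - 8)/(3 + V) = (-8 + d)/(3 + V))
2423 + (-25*N(0, -5*(0 + 6))*3)/(-377) = 2423 + (-25*(-8 - 5*(0 + 6))/(3 + 0)*3)/(-377) = 2423 + (-25*(-8 - 5*6)/3*3)*(-1/377) = 2423 + (-25*(-8 - 30)/3*3)*(-1/377) = 2423 + (-25*(-38)/3*3)*(-1/377) = 2423 + (-25*(-38/3)*3)*(-1/377) = 2423 + ((950/3)*3)*(-1/377) = 2423 + 950*(-1/377) = 2423 - 950/377 = 912521/377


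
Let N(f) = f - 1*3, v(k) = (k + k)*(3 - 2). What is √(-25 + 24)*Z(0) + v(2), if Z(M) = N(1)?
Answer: 4 - 2*I ≈ 4.0 - 2.0*I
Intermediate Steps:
v(k) = 2*k (v(k) = (2*k)*1 = 2*k)
N(f) = -3 + f (N(f) = f - 3 = -3 + f)
Z(M) = -2 (Z(M) = -3 + 1 = -2)
√(-25 + 24)*Z(0) + v(2) = √(-25 + 24)*(-2) + 2*2 = √(-1)*(-2) + 4 = I*(-2) + 4 = -2*I + 4 = 4 - 2*I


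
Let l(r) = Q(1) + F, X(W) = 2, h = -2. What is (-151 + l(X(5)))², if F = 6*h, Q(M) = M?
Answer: 26244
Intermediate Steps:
F = -12 (F = 6*(-2) = -12)
l(r) = -11 (l(r) = 1 - 12 = -11)
(-151 + l(X(5)))² = (-151 - 11)² = (-162)² = 26244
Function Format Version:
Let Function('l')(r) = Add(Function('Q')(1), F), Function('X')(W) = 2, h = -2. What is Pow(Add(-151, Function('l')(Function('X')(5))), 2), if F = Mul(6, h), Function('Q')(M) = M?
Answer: 26244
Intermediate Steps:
F = -12 (F = Mul(6, -2) = -12)
Function('l')(r) = -11 (Function('l')(r) = Add(1, -12) = -11)
Pow(Add(-151, Function('l')(Function('X')(5))), 2) = Pow(Add(-151, -11), 2) = Pow(-162, 2) = 26244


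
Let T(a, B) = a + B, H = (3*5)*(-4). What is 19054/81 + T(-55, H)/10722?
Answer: 68095891/289494 ≈ 235.22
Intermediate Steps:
H = -60 (H = 15*(-4) = -60)
T(a, B) = B + a
19054/81 + T(-55, H)/10722 = 19054/81 + (-60 - 55)/10722 = 19054*(1/81) - 115*1/10722 = 19054/81 - 115/10722 = 68095891/289494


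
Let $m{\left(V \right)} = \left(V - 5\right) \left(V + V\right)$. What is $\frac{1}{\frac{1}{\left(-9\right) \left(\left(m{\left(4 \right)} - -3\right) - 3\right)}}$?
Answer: $72$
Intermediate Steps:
$m{\left(V \right)} = 2 V \left(-5 + V\right)$ ($m{\left(V \right)} = \left(-5 + V\right) 2 V = 2 V \left(-5 + V\right)$)
$\frac{1}{\frac{1}{\left(-9\right) \left(\left(m{\left(4 \right)} - -3\right) - 3\right)}} = \frac{1}{\frac{1}{\left(-9\right) \left(\left(2 \cdot 4 \left(-5 + 4\right) - -3\right) - 3\right)}} = \frac{1}{\frac{1}{\left(-9\right) \left(\left(2 \cdot 4 \left(-1\right) + 3\right) - 3\right)}} = \frac{1}{\frac{1}{\left(-9\right) \left(\left(-8 + 3\right) - 3\right)}} = \frac{1}{\frac{1}{\left(-9\right) \left(-5 - 3\right)}} = \frac{1}{\frac{1}{\left(-9\right) \left(-8\right)}} = \frac{1}{\frac{1}{72}} = 72$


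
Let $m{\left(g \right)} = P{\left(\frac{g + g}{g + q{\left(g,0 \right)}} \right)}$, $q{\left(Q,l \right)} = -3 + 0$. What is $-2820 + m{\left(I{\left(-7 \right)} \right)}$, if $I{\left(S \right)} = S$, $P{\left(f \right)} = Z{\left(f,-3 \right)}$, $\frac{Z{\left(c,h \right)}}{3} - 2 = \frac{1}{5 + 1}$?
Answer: $- \frac{5627}{2} \approx -2813.5$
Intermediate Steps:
$Z{\left(c,h \right)} = \frac{13}{2}$ ($Z{\left(c,h \right)} = 6 + \frac{3}{5 + 1} = 6 + \frac{3}{6} = 6 + 3 \cdot \frac{1}{6} = 6 + \frac{1}{2} = \frac{13}{2}$)
$q{\left(Q,l \right)} = -3$
$P{\left(f \right)} = \frac{13}{2}$
$m{\left(g \right)} = \frac{13}{2}$
$-2820 + m{\left(I{\left(-7 \right)} \right)} = -2820 + \frac{13}{2} = - \frac{5627}{2}$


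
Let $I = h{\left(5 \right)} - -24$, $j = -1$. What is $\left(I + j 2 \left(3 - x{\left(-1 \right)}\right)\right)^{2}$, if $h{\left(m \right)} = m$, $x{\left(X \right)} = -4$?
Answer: $225$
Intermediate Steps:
$I = 29$ ($I = 5 - -24 = 5 + 24 = 29$)
$\left(I + j 2 \left(3 - x{\left(-1 \right)}\right)\right)^{2} = \left(29 + \left(-1\right) 2 \left(3 - -4\right)\right)^{2} = \left(29 - 2 \left(3 + 4\right)\right)^{2} = \left(29 - 14\right)^{2} = 15^{2} = 225$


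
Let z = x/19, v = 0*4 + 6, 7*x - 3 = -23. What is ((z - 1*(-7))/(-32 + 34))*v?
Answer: 2733/133 ≈ 20.549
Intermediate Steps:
x = -20/7 (x = 3/7 + (1/7)*(-23) = 3/7 - 23/7 = -20/7 ≈ -2.8571)
v = 6 (v = 0 + 6 = 6)
z = -20/133 (z = -20/7/19 = -20/7*1/19 = -20/133 ≈ -0.15038)
((z - 1*(-7))/(-32 + 34))*v = ((-20/133 - 1*(-7))/(-32 + 34))*6 = ((-20/133 + 7)/2)*6 = ((1/2)*(911/133))*6 = (911/266)*6 = 2733/133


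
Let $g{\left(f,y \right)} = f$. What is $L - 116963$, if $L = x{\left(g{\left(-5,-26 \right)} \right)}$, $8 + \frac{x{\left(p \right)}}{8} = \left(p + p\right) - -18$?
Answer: $-116963$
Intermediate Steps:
$x{\left(p \right)} = 80 + 16 p$ ($x{\left(p \right)} = -64 + 8 \left(\left(p + p\right) - -18\right) = -64 + 8 \left(2 p + 18\right) = -64 + 8 \left(18 + 2 p\right) = -64 + \left(144 + 16 p\right) = 80 + 16 p$)
$L = 0$ ($L = 80 + 16 \left(-5\right) = 80 - 80 = 0$)
$L - 116963 = 0 - 116963 = -116963$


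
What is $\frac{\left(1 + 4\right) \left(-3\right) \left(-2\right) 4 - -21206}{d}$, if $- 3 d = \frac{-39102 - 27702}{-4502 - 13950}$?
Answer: $- \frac{98376838}{5567} \approx -17671.0$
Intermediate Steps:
$d = - \frac{5567}{4613}$ ($d = - \frac{\left(-39102 - 27702\right) \frac{1}{-4502 - 13950}}{3} = - \frac{\left(-66804\right) \frac{1}{-18452}}{3} = - \frac{\left(-66804\right) \left(- \frac{1}{18452}\right)}{3} = \left(- \frac{1}{3}\right) \frac{16701}{4613} = - \frac{5567}{4613} \approx -1.2068$)
$\frac{\left(1 + 4\right) \left(-3\right) \left(-2\right) 4 - -21206}{d} = \frac{\left(1 + 4\right) \left(-3\right) \left(-2\right) 4 - -21206}{- \frac{5567}{4613}} = \left(5 \left(-3\right) \left(-2\right) 4 + 21206\right) \left(- \frac{4613}{5567}\right) = \left(\left(-15\right) \left(-2\right) 4 + 21206\right) \left(- \frac{4613}{5567}\right) = \left(30 \cdot 4 + 21206\right) \left(- \frac{4613}{5567}\right) = \left(120 + 21206\right) \left(- \frac{4613}{5567}\right) = 21326 \left(- \frac{4613}{5567}\right) = - \frac{98376838}{5567}$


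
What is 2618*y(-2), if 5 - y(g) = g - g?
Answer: 13090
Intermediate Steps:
y(g) = 5 (y(g) = 5 - (g - g) = 5 - 1*0 = 5 + 0 = 5)
2618*y(-2) = 2618*5 = 13090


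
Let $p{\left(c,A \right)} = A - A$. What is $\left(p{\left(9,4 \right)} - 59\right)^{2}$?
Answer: $3481$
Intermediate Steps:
$p{\left(c,A \right)} = 0$
$\left(p{\left(9,4 \right)} - 59\right)^{2} = \left(0 - 59\right)^{2} = \left(-59\right)^{2} = 3481$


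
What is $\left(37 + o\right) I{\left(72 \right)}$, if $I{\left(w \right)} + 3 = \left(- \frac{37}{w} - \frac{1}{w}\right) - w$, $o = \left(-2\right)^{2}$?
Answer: $- \frac{111479}{36} \approx -3096.6$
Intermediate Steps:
$o = 4$
$I{\left(w \right)} = -3 - w - \frac{38}{w}$ ($I{\left(w \right)} = -3 - \left(w + \frac{38}{w}\right) = -3 - w - \frac{38}{w}$)
$\left(37 + o\right) I{\left(72 \right)} = \left(37 + 4\right) \left(-3 - 72 - \frac{38}{72}\right) = 41 \left(-3 - 72 - \frac{19}{36}\right) = 41 \left(- \frac{2719}{36}\right) = - \frac{111479}{36}$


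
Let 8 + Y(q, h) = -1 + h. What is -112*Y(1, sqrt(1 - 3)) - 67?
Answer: 941 - 112*I*sqrt(2) ≈ 941.0 - 158.39*I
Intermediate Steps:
Y(q, h) = -9 + h (Y(q, h) = -8 + (-1 + h) = -9 + h)
-112*Y(1, sqrt(1 - 3)) - 67 = -112*(-9 + sqrt(1 - 3)) - 67 = -112*(-9 + sqrt(-2)) - 67 = -112*(-9 + I*sqrt(2)) - 67 = (1008 - 112*I*sqrt(2)) - 67 = 941 - 112*I*sqrt(2)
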